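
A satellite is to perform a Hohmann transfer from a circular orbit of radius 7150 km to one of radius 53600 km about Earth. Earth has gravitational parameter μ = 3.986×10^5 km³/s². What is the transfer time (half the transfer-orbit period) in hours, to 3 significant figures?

t = 7.32 hours

Semi-major axis of the transfer orbit: a_t = (7150 + 53600)/2 = 30375 km.
Transfer time t = π√(a_t³/μ) = π√((30375)³ / 3.986×10^5) = 26340 s.
Converting: 26340 s ÷ 3600 s/hour = 7.32 hours.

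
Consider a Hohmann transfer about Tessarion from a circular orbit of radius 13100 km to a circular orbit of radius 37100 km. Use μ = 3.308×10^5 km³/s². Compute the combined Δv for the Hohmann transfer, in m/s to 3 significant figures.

Semi-major axis of the transfer orbit: a_t = (13100 + 37100)/2 = 25100 km.
At r₁ the circular-orbit speed is v₁ = √(μ/r₁) = 5.025 km/s.
On the transfer ellipse at r₁, vis-viva gives v_p = √[μ(2/r₁ − 1/a_t)] = 6.109 km/s.
First burn Δv₁ = |v_p − v₁| = 1.084 km/s.
At r₂, v₂ = √(μ/r₂) = 2.9860 km/s.
Transfer-orbit speed at r₂: v_a = √[μ(2/r₂ − 1/a_t)] = 2.1572 km/s.
Second burn Δv₂ = |v₂ − v_a| = 0.8288 km/s.
Δv = Δv₁ + Δv₂ = 1.084 + 0.8288 = 1.913 km/s.

Δv = 1910 m/s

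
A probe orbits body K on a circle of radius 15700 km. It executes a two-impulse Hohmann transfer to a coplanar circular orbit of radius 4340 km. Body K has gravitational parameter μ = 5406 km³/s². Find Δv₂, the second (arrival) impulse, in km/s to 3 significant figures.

Semi-major axis of the transfer orbit: a_t = (15700 + 4340)/2 = 10020 km.
Circular speed at r = 4340 km: v_c = √(μ/r) = 1.116 km/s.
Vis-viva on the transfer ellipse at r = 4340 km gives v_t = √[μ(2/r − 1/a_t)] = 1.397 km/s.
Δv₂ = |v_t − v_c| = |1.397 − 1.116| = 0.2810 km/s.

Δv₂ = 0.281 km/s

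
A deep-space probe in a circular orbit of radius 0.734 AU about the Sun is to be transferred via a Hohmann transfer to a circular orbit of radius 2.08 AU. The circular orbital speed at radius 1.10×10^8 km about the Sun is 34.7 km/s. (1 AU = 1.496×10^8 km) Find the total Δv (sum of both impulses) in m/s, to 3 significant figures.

From the circular-orbit relation v² = μ/r at r = 1.10×10^8 km: μ = v²r = (34.7)² × 1.10×10^8 = 1.32450×10^11 km³/s².
In km: r₁ = 0.734 × 1.496×10^8 = 1.098064×10^8 km; r₂ = 2.08 × 1.496×10^8 = 3.11168×10^8 km.
Semi-major axis of the transfer orbit: a_t = (1.098064×10^8 + 3.11168×10^8)/2 = 2.104872×10^8 km.
At r₁ the circular-orbit speed is v₁ = √(μ/r₁) = 34.731 km/s.
On the transfer ellipse at r₁, vis-viva gives v_p = √[μ(2/r₁ − 1/a_t)] = 42.228 km/s.
First burn Δv₁ = |v_p − v₁| = 7.497 km/s.
At r₂, v₂ = √(μ/r₂) = 20.63 km/s.
Transfer-orbit speed at r₂: v_a = √[μ(2/r₂ − 1/a_t)] = 14.90 km/s.
Second burn Δv₂ = |v₂ − v_a| = 5.730 km/s.
Total Δv = Δv₁ + Δv₂ = 13.23 km/s.

Δv = 13200 m/s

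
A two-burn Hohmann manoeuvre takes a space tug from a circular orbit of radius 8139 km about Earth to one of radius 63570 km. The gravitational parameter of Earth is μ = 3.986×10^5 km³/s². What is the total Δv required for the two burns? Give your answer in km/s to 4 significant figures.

Transfer-ellipse semi-major axis a_t = (r₁ + r₂)/2 = (8139 + 63570)/2 = 35854.5 km.
Circular speed at r₁: v₁ = √(μ/r₁) = √(3.986×10^5/8139) = 6.998 km/s.
Transfer-orbit speed at r₁ (vis-viva equation): v_p = √[μ(2/r₁ − 1/a_t)] = 9.318 km/s.
First burn Δv₁ = |v_p − v₁| = 2.320 km/s.
At r₂, v₂ = √(μ/r₂) = 2.504 km/s.
Transfer-orbit speed at r₂: v_a = √[μ(2/r₂ − 1/a_t)] = 1.193 km/s.
Second burn Δv₂ = |v₂ − v_a| = 1.311 km/s.
Total Δv = Δv₁ + Δv₂ = 3.631 km/s.

Δv = 3.631 km/s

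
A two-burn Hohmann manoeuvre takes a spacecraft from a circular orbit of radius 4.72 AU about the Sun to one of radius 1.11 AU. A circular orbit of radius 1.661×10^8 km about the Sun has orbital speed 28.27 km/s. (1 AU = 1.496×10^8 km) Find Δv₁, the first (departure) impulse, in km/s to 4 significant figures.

From the circular-orbit relation v² = μ/r at r = 1.661×10^8 km: μ = v²r = (28.27)² × 1.661×10^8 = 1.32746×10^11 km³/s².
In km: r₁ = 4.72 × 1.496×10^8 = 7.06112×10^8 km; r₂ = 1.11 × 1.496×10^8 = 1.66056×10^8 km.
Semi-major axis of the transfer orbit: a_t = (7.06112×10^8 + 1.66056×10^8)/2 = 4.36084×10^8 km.
On the circular orbit at r = 7.06112×10^8 km, v_c = √(μ/r) = 13.711 km/s.
Transfer-orbit speed at the same r (vis-viva, a = a_t): v_t = √[μ(2/r − 1/a_t)] = 8.4609 km/s.
Δv₁ = |v_t − v_c| = |8.4609 − 13.711| = 5.250 km/s.

Δv₁ = 5.250 km/s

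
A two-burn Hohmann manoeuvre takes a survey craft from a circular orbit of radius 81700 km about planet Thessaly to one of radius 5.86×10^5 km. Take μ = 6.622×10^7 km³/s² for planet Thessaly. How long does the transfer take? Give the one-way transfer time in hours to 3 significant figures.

Transfer-ellipse semi-major axis a_t = (r₁ + r₂)/2 = (81700 + 5.860×10^5)/2 = 3.3385×10^5 km.
By Kepler's third law the transfer-orbit period is T = 2π√(a_t³/μ), so t = T/2 = 74470 s.
Converting: 74470 s ÷ 3600 s/hour = 20.7 hours.

t = 20.7 hours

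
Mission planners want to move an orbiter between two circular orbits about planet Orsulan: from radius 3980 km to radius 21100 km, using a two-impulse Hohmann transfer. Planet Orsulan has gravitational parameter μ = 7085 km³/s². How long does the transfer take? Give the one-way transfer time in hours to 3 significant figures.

t = 14.6 hours

Semi-major axis of the transfer orbit: a_t = (3980 + 21100)/2 = 12540 km.
By Kepler's third law the transfer-orbit period is T = 2π√(a_t³/μ), so t = T/2 = 52410 s.
Converting: 52410 s ÷ 3600 s/hour = 14.6 hours.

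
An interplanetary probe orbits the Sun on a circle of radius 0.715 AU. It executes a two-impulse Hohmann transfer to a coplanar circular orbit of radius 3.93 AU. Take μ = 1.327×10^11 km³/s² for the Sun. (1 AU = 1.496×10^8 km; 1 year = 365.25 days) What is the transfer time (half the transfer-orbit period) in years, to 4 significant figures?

t = 1.770 years

In km: r₁ = 0.715 × 1.496×10^8 = 1.06964×10^8 km; r₂ = 3.93 × 1.496×10^8 = 5.87928×10^8 km.
Semi-major axis of the transfer orbit: a_t = (1.06964×10^8 + 5.87928×10^8)/2 = 3.47446×10^8 km.
By Kepler's third law the transfer-orbit period is T = 2π√(a_t³/μ), so t = T/2 = 5.585×10^7 s.
Converting: 5.585×10^7 s ÷ 3.15576×10^7 s/year (365.25 × 86400) = 1.770 years.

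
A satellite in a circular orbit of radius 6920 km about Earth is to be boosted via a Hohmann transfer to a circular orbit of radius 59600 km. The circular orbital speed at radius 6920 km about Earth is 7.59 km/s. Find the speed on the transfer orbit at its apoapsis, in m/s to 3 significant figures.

v = 1180 m/s

From the circular-orbit relation v² = μ/r at r = 6920 km: μ = v²r = (7.59)² × 6920 = 3.98648×10^5 km³/s².
Semi-major axis of the transfer orbit: a_t = (6920 + 59600)/2 = 33260 km.
At apoapsis, r = 59600 km.
Vis-viva: v = √[μ(2/r − 1/a_t)] = √[3.98648×10^5 × (2/59600 − 1/33260)] = 1.180 km/s.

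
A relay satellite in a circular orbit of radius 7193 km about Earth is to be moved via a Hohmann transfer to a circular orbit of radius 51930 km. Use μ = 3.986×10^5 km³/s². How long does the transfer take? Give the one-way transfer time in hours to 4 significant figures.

Transfer-ellipse semi-major axis a_t = (r₁ + r₂)/2 = (7193 + 51930)/2 = 29561.5 km.
By Kepler's third law the transfer-orbit period is T = 2π√(a_t³/μ), so t = T/2 = 25290 s.
Converting: 25290 s ÷ 3600 s/hour = 7.025 hours.

t = 7.025 hours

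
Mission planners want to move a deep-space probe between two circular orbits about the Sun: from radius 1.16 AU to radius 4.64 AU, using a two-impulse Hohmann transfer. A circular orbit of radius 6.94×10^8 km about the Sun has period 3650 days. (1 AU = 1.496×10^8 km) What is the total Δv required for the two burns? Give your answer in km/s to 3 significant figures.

Δv = 12.4 km/s

From Kepler's third law T² = 4π²r³/μ at r = 6.94×10^8 km, T = 3650 days = 3650 × 86400 s = 3.1536×10^8 s: μ = 4π²r³/T² = 1.32686×10^11 km³/s².
In km: r₁ = 1.16 × 1.496×10^8 = 1.73536×10^8 km; r₂ = 4.64 × 1.496×10^8 = 6.94144×10^8 km.
Transfer-ellipse semi-major axis a_t = (r₁ + r₂)/2 = (1.73536×10^8 + 6.94144×10^8)/2 = 4.3384×10^8 km.
At r₁ the circular-orbit speed is v₁ = √(μ/r₁) = 27.6514 km/s.
On the transfer ellipse at r₁, v² = μ(2/r − 1/a) gives v_p = √[μ(2/r₁ − 1/a_t)] = 34.9766 km/s.
First burn Δv₁ = |v_p − v₁| = 7.325 km/s.
Circular speed at r₂: v₂ = √(μ/r₂) = 13.826 km/s.
Transfer-orbit speed at r₂: v_a = √[μ(2/r₂ − 1/a_t)] = 8.7442 km/s.
Second burn Δv₂ = |v₂ − v_a| = 5.082 km/s.
Total Δv = Δv₁ + Δv₂ = 12.41 km/s.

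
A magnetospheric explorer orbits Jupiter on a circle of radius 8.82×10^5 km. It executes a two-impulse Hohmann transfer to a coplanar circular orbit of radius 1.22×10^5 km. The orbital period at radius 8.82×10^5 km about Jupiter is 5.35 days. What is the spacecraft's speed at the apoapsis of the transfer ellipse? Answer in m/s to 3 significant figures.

v = 5910 m/s

From Kepler's third law T² = 4π²r³/μ at r = 8.82×10^5 km, T = 5.35 days = 5.35 × 86400 s = 4.6224×10^5 s: μ = 4π²r³/T² = 1.26774×10^8 km³/s².
The Hohmann ellipse has a_t = (r₁ + r₂)/2 = 5.020×10^5 km.
The apoapsis of the transfer ellipse is at r = 8.820×10^5 km.
Applying v² = μ(2/r − 1/a_t): v = 5.910 km/s.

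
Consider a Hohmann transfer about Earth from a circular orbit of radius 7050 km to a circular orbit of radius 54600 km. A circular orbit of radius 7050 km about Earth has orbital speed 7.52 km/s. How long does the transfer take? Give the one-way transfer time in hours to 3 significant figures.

From the circular-orbit relation v² = μ/r at r = 7050 km: μ = v²r = (7.52)² × 7050 = 3.98680×10^5 km³/s².
Semi-major axis of the transfer orbit: a_t = (7050 + 54600)/2 = 30825 km.
By Kepler's third law the transfer-orbit period is T = 2π√(a_t³/μ), so t = T/2 = 26930 s.
Converting: 26930 s ÷ 3600 s/hour = 7.48 hours.

t = 7.48 hours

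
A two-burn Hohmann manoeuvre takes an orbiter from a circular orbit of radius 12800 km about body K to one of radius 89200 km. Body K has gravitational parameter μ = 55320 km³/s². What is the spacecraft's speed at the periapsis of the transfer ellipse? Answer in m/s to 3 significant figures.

v = 2750 m/s

Semi-major axis of the transfer orbit: a_t = (12800 + 89200)/2 = 51000 km.
The periapsis of the transfer ellipse is at r = 12800 km.
Applying v² = μ(2/r − 1/a_t): v = 2.749 km/s.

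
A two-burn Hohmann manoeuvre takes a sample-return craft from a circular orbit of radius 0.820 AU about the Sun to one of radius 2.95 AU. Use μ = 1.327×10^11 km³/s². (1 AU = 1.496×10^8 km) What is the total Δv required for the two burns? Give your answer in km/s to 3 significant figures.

Δv = 14.2 km/s

In km: r₁ = 0.820 × 1.496×10^8 = 1.22672×10^8 km; r₂ = 2.95 × 1.496×10^8 = 4.4132×10^8 km.
Transfer-ellipse semi-major axis a_t = (r₁ + r₂)/2 = (1.22672×10^8 + 4.4132×10^8)/2 = 2.81996×10^8 km.
Circular speed at r₁: v₁ = √(μ/r₁) = √(1.327×10^11/1.22672×10^8) = 32.890 km/s.
Transfer-orbit speed at r₁ (vis-viva equation): v_p = √[μ(2/r₁ − 1/a_t)] = 41.145 km/s.
First burn Δv₁ = |v_p − v₁| = 8.255 km/s.
At r₂, v₂ = √(μ/r₂) = 17.340 km/s.
Transfer-orbit speed at r₂: v_a = √[μ(2/r₂ − 1/a_t)] = 11.437 km/s.
Second burn Δv₂ = |v₂ − v_a| = 5.903 km/s.
Total Δv = Δv₁ + Δv₂ = 14.16 km/s.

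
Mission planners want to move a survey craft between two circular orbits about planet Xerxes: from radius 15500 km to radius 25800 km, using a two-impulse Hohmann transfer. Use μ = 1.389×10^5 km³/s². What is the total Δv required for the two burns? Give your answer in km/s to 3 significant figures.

Δv = 0.663 km/s

The Hohmann ellipse has a_t = (r₁ + r₂)/2 = 20650 km.
Circular speed at r₁: v₁ = √(μ/r₁) = √(1.389×10^5/15500) = 2.99354 km/s.
Transfer-orbit speed at r₁ (vis-viva): v_p = √[μ(2/r₁ − 1/a_t)] = 3.34607 km/s.
First burn Δv₁ = |v_p − v₁| = 0.35253 km/s.
Circular speed at r₂: v₂ = √(μ/r₂) = 2.320285 km/s.
Transfer-orbit speed at r₂: v_a = √[μ(2/r₂ − 1/a_t)] = 2.010236 km/s.
Second burn Δv₂ = |v₂ − v_a| = 0.31005 km/s.
Δv = Δv₁ + Δv₂ = 0.35253 + 0.31005 = 0.6626 km/s.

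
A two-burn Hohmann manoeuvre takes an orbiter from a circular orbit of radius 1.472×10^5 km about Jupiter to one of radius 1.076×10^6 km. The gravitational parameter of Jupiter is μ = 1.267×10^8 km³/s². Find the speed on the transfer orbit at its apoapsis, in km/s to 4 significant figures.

v = 5.324 km/s

The Hohmann ellipse has a_t = (r₁ + r₂)/2 = 6.116×10^5 km.
The apoapsis of the transfer ellipse is at r = 1.076×10^6 km.
Vis-viva: v = √[μ(2/r − 1/a_t)] = √[1.267×10^8 × (2/1.076×10^6 − 1/6.116×10^5)] = 5.324 km/s.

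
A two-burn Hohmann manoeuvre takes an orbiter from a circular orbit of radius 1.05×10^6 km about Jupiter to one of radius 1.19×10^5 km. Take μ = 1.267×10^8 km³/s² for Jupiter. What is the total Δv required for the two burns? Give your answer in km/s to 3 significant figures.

Transfer-ellipse semi-major axis a_t = (r₁ + r₂)/2 = (1.050×10^6 + 1.190×10^5)/2 = 5.845×10^5 km.
Circular speed at r₁: v₁ = √(μ/r₁) = √(1.267×10^8/1.050×10^6) = 10.9848 km/s.
On the transfer ellipse at r₁, vis-viva gives v_a = √[μ(2/r₁ − 1/a_t)] = 4.95650 km/s.
First burn Δv₁ = |v_a − v₁| = 6.028 km/s.
Circular speed at r₂: v₂ = √(μ/r₂) = 32.63 km/s.
Transfer-orbit speed at r₂: v_p = √[μ(2/r₂ − 1/a_t)] = 43.73 km/s.
Second burn Δv₂ = |v₂ − v_p| = 11.10 km/s.
Total Δv = Δv₁ + Δv₂ = 17.13 km/s.

Δv = 17.1 km/s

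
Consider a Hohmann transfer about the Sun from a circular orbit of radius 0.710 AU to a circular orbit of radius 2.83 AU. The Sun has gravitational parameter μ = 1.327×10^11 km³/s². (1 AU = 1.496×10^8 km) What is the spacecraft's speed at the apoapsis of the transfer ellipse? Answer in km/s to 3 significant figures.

v = 11.2 km/s

In km: r₁ = 0.710 × 1.496×10^8 = 1.06216×10^8 km; r₂ = 2.83 × 1.496×10^8 = 4.23368×10^8 km.
Transfer-ellipse semi-major axis a_t = (r₁ + r₂)/2 = (1.06216×10^8 + 4.23368×10^8)/2 = 2.64792×10^8 km.
The apoapsis of the transfer ellipse is at r = 4.23368×10^8 km.
Applying v² = μ(2/r − 1/a_t): v = 11.21 km/s.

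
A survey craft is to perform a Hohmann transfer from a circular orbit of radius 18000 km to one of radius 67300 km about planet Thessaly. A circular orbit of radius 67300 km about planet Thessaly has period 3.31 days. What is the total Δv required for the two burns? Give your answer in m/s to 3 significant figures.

From Kepler's third law T² = 4π²r³/μ at r = 67300 km, T = 3.31 days = 3.31 × 86400 s = 2.85984×10^5 s: μ = 4π²r³/T² = 1.47137×10^5 km³/s².
Semi-major axis of the transfer orbit: a_t = (18000 + 67300)/2 = 42650 km.
At r₁ the circular-orbit speed is v₁ = √(μ/r₁) = 2.8591 km/s.
Transfer-orbit speed at r₁ (vis-viva equation): v_p = √[μ(2/r₁ − 1/a_t)] = 3.5915 km/s.
First burn Δv₁ = |v_p − v₁| = 0.7324 km/s.
Circular speed at r₂: v₂ = √(μ/r₂) = 1.4786 km/s.
Transfer-orbit speed at r₂: v_a = √[μ(2/r₂ − 1/a_t)] = 0.96057 km/s.
Second burn Δv₂ = |v₂ − v_a| = 0.5180 km/s.
Total Δv = Δv₁ + Δv₂ = 1.250 km/s.

Δv = 1250 m/s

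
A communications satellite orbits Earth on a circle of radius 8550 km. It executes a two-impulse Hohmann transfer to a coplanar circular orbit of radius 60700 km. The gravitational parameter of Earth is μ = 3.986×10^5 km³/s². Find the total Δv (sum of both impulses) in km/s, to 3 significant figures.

Δv = 3.50 km/s

Semi-major axis of the transfer orbit: a_t = (8550 + 60700)/2 = 34625 km.
At r₁ the circular-orbit speed is v₁ = √(μ/r₁) = 6.82788 km/s.
Transfer-orbit speed at r₁ (vis-viva): v_p = √[μ(2/r₁ − 1/a_t)] = 9.04035 km/s.
First burn Δv₁ = |v_p − v₁| = 2.2125 km/s.
Circular speed at r₂: v₂ = √(μ/r₂) = 2.5626 km/s.
Transfer-orbit speed at r₂: v_a = √[μ(2/r₂ − 1/a_t)] = 1.2734 km/s.
Second burn Δv₂ = |v₂ − v_a| = 1.2892 km/s.
Total Δv = Δv₁ + Δv₂ = 3.502 km/s.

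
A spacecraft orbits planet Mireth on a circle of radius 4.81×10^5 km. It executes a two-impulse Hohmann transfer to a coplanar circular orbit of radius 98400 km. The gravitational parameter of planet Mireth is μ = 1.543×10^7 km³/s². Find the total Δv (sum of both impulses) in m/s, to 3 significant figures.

Δv = 5980 m/s

Transfer-ellipse semi-major axis a_t = (r₁ + r₂)/2 = (4.810×10^5 + 98400)/2 = 2.897×10^5 km.
At r₁ the circular-orbit speed is v₁ = √(μ/r₁) = 5.664 km/s.
On the transfer ellipse at r₁, vis-viva equation gives v_a = √[μ(2/r₁ − 1/a_t)] = 3.301 km/s.
First burn Δv₁ = |v_a − v₁| = 2.363 km/s.
Circular speed at r₂: v₂ = √(μ/r₂) = 12.5223 km/s.
Transfer-orbit speed at r₂: v_p = √[μ(2/r₂ − 1/a_t)] = 16.1355 km/s.
Second burn Δv₂ = |v₂ − v_p| = 3.613 km/s.
Total Δv = Δv₁ + Δv₂ = 5.976 km/s.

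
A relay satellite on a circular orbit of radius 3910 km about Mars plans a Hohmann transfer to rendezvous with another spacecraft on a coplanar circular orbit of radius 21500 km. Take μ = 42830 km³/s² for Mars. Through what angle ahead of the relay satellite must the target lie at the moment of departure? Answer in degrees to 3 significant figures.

The Hohmann ellipse has a_t = (r₁ + r₂)/2 = 12705 km.
Transfer time t = π√(a_t³/μ) = 21739 s.
The target's mean motion on its circular orbit is ω₂ = √(μ/r₂³) = 6.5647×10^-5 rad/s.
Angle swept by the target during transfer: ω₂·t = 1.4271 rad = 81.77°.
The relay satellite traverses 180° on the transfer ellipse, so the target must lead by 180° − 81.77° = 98.2°.

φ = 98.2°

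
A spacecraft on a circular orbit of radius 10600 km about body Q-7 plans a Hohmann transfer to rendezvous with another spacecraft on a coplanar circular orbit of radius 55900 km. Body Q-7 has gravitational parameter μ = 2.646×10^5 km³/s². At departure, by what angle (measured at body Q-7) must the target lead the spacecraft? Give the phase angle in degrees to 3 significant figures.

Semi-major axis of the transfer orbit: a_t = (10600 + 55900)/2 = 33250 km.
The half-period of the transfer ellipse is t = π√(a_t³/μ) = 37030 s.
The target's mean motion on its circular orbit is ω₂ = √(μ/r₂³) = 3.892×10^-5 rad/s.
Angle swept by the target during transfer: ω₂·t = 1.4412 rad = 82.57°.
The spacecraft traverses 180° on the transfer ellipse, so the target must lead by 180° − 82.57° = 97.4°.

φ = 97.4°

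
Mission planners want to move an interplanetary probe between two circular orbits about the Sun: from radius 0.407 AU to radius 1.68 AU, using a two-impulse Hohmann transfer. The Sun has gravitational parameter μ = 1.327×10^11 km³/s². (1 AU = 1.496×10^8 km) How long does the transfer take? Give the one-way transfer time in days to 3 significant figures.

In km: r₁ = 0.407 × 1.496×10^8 = 6.08872×10^7 km; r₂ = 1.68 × 1.496×10^8 = 2.51328×10^8 km.
The Hohmann ellipse has a_t = (r₁ + r₂)/2 = 1.561076×10^8 km.
Half the transfer-orbit period gives t = π√(a_t³/μ) = 1.682×10^7 s.
Converting: 1.682×10^7 s ÷ 86400 s/day = 195 days.

t = 195 days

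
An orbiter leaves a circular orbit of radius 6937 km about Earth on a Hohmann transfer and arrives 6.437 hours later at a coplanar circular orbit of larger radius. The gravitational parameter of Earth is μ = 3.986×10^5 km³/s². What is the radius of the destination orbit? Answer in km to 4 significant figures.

Transfer time t = 6.437 hours = 23173.2 s, and t = π√(a_t³/μ).
So a_t = (μ t²/π²)^(1/3) = (3.986×10^5 × (23173.2)² / π²)^(1/3) = 27887 km.
Since a_t = (r₁ + r₂)/2, r₂ = 2a_t − r₁ = 2×27887 − 6937 = 48837 km.

r₂ = 48840 km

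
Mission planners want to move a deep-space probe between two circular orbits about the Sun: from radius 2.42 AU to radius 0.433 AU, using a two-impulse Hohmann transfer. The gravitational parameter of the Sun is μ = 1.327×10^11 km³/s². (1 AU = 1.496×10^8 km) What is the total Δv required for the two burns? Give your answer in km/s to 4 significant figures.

Δv = 22.29 km/s

In km: r₁ = 2.42 × 1.496×10^8 = 3.62032×10^8 km; r₂ = 0.433 × 1.496×10^8 = 6.47768×10^7 km.
Semi-major axis of the transfer orbit: a_t = (3.62032×10^8 + 6.47768×10^7)/2 = 2.134044×10^8 km.
Circular speed at r₁: v₁ = √(μ/r₁) = √(1.327×10^11/3.62032×10^8) = 19.145 km/s.
On the transfer ellipse at r₁, vis-viva gives v_a = √[μ(2/r₁ − 1/a_t)] = 10.548 km/s.
First burn Δv₁ = |v_a − v₁| = 8.597 km/s.
Circular speed at r₂: v₂ = √(μ/r₂) = 45.26 km/s.
Transfer-orbit speed at r₂: v_p = √[μ(2/r₂ − 1/a_t)] = 58.95 km/s.
Second burn Δv₂ = |v₂ − v_p| = 13.69 km/s.
Total Δv = Δv₁ + Δv₂ = 22.29 km/s.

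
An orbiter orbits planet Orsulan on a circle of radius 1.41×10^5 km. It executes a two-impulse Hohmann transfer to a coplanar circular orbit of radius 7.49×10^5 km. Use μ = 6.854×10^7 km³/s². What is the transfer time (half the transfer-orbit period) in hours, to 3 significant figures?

t = 31.3 hours

The Hohmann ellipse has a_t = (r₁ + r₂)/2 = 4.450×10^5 km.
Half the transfer-orbit period gives t = π√(a_t³/μ) = 1.126×10^5 s.
Converting: 1.126×10^5 s ÷ 3600 s/hour = 31.3 hours.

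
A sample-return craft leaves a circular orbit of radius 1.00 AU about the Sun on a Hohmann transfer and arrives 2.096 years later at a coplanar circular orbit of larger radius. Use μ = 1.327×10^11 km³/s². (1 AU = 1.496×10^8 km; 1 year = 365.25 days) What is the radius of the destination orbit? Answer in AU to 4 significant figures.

In km: r₁ = 1.00 × 1.496×10^8 = 1.496×10^8 km.
Transfer time t = 2.096 years × 365.25 × 86400 s = 6.61447296×10^7 s, and t = π√(a_t³/μ).
So a_t = (μ t²/π²)^(1/3) = (1.327×10^11 × (6.61447296×10^7)² / π²)^(1/3) = 3.8891×10^8 km.
Since a_t = (r₁ + r₂)/2, r₂ = 2a_t − r₁ = 2×3.8891×10^8 − 1.496×10^8 = 6.2822×10^8 km.
In AU: r₂ = 6.2822×10^8 / 1.496×10^8 = 4.199 AU.

r₂ = 4.199 AU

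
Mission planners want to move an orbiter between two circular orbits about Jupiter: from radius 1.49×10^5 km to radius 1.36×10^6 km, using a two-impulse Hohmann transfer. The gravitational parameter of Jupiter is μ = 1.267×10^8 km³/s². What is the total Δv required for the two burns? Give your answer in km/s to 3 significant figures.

Semi-major axis of the transfer orbit: a_t = (1.490×10^5 + 1.360×10^6)/2 = 7.545×10^5 km.
At r₁ the circular-orbit speed is v₁ = √(μ/r₁) = 29.16 km/s.
On the transfer ellipse at r₁, vis-viva gives v_p = √[μ(2/r₁ − 1/a_t)] = 39.15 km/s.
First burn Δv₁ = |v_p − v₁| = 9.990 km/s.
At r₂, v₂ = √(μ/r₂) = 9.652 km/s.
Transfer-orbit speed at r₂: v_a = √[μ(2/r₂ − 1/a_t)] = 4.289 km/s.
Second burn Δv₂ = |v₂ − v_a| = 5.363 km/s.
Δv = Δv₁ + Δv₂ = 9.990 + 5.363 = 15.35 km/s.

Δv = 15.4 km/s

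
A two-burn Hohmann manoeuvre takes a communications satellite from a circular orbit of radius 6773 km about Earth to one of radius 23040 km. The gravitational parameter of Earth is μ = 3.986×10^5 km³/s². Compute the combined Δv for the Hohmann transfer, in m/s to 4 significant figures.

Δv = 3222 m/s

Transfer-ellipse semi-major axis a_t = (r₁ + r₂)/2 = (6773 + 23040)/2 = 14906.5 km.
At r₁ the circular-orbit speed is v₁ = √(μ/r₁) = 7.671 km/s.
Transfer-orbit speed at r₁ (v² = μ(2/r − 1/a)): v_p = √[μ(2/r₁ − 1/a_t)] = 9.537 km/s.
First burn Δv₁ = |v_p − v₁| = 1.866 km/s.
At r₂, v₂ = √(μ/r₂) = 4.1594 km/s.
Transfer-orbit speed at r₂: v_a = √[μ(2/r₂ − 1/a_t)] = 2.8037 km/s.
Second burn Δv₂ = |v₂ − v_a| = 1.356 km/s.
Δv = Δv₁ + Δv₂ = 1.866 + 1.356 = 3.222 km/s.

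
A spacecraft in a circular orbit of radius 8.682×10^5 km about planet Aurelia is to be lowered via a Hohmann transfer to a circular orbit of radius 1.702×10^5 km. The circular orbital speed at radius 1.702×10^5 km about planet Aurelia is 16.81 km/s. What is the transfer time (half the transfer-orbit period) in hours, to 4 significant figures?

t = 47.08 hours

From the circular-orbit relation v² = μ/r at r = 1.702×10^5 km: μ = v²r = (16.81)² × 1.702×10^5 = 4.80945×10^7 km³/s².
The Hohmann ellipse has a_t = (r₁ + r₂)/2 = 5.192×10^5 km.
Transfer time t = π√(a_t³/μ) = π√((5.192×10^5)³ / 4.80945×10^7) = 1.695×10^5 s.
Converting: 1.695×10^5 s ÷ 3600 s/hour = 47.08 hours.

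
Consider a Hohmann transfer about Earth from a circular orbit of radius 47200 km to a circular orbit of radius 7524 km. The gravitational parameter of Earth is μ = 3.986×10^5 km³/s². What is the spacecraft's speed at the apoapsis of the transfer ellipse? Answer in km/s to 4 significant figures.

The Hohmann ellipse has a_t = (r₁ + r₂)/2 = 27362 km.
At apoapsis, r = 47200 km.
From the vis-viva equation, v = √[μ(2/r − 1/a_t)] = 1.524 km/s.

v = 1.524 km/s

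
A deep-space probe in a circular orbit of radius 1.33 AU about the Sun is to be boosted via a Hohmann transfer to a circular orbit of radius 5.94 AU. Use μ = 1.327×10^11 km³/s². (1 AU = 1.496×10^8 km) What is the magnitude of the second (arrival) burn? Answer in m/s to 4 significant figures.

Δv₂ = 4828 m/s

In km: r₁ = 1.33 × 1.496×10^8 = 1.98968×10^8 km; r₂ = 5.94 × 1.496×10^8 = 8.88624×10^8 km.
Semi-major axis of the transfer orbit: a_t = (1.98968×10^8 + 8.88624×10^8)/2 = 5.43796×10^8 km.
Circular speed at r = 8.88624×10^8 km: v_c = √(μ/r) = 12.22 km/s.
Vis-viva on the transfer ellipse at r = 8.88624×10^8 km gives v_t = √[μ(2/r − 1/a_t)] = 7.392 km/s.
Δv₂ = |v_t − v_c| = |7.392 − 12.22| = 4.828 km/s.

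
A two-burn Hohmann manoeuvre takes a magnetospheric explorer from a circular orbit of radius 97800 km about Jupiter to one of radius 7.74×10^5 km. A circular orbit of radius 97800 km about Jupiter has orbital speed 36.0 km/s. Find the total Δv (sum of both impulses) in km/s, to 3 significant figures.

From the circular-orbit relation v² = μ/r at r = 97800 km: μ = v²r = (36.0)² × 97800 = 1.26749×10^8 km³/s².
Semi-major axis of the transfer orbit: a_t = (97800 + 7.740×10^5)/2 = 4.359×10^5 km.
At r₁ the circular-orbit speed is v₁ = √(μ/r₁) = 36.000 km/s.
On the transfer ellipse at r₁, vis-viva gives v_p = √[μ(2/r₁ − 1/a_t)] = 47.971 km/s.
First burn Δv₁ = |v_p − v₁| = 11.971 km/s.
Circular speed at r₂: v₂ = √(μ/r₂) = 12.7968 km/s.
Transfer-orbit speed at r₂: v_a = √[μ(2/r₂ − 1/a_t)] = 6.06146 km/s.
Second burn Δv₂ = |v₂ − v_a| = 6.7353 km/s.
Δv = Δv₁ + Δv₂ = 11.971 + 6.7353 = 18.71 km/s.

Δv = 18.7 km/s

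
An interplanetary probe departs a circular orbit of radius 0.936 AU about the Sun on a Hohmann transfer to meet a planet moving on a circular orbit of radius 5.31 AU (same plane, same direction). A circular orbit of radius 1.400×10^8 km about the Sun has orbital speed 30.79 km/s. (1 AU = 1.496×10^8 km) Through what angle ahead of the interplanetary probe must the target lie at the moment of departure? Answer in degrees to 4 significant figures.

From the circular-orbit relation v² = μ/r at r = 1.400×10^8 km: μ = v²r = (30.79)² × 1.400×10^8 = 1.32723×10^11 km³/s².
In km: r₁ = 0.936 × 1.496×10^8 = 1.400256×10^8 km; r₂ = 5.31 × 1.496×10^8 = 7.94376×10^8 km.
The Hohmann ellipse has a_t = (r₁ + r₂)/2 = 4.672008×10^8 km.
Transfer time t = π√(a_t³/μ) = 8.708×10^7 s.
The target's mean motion on its circular orbit is ω₂ = √(μ/r₂³) = 1.627×10^-8 rad/s.
Angle swept by the target during transfer: ω₂·t = 1.417 rad = 81.19°.
The interplanetary probe traverses 180° on the transfer ellipse, so the target must lead by 180° − 81.19° = 98.81°.

φ = 98.81°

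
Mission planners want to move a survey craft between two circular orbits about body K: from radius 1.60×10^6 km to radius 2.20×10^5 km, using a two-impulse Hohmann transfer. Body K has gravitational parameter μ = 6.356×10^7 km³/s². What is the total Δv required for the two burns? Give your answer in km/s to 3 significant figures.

The Hohmann ellipse has a_t = (r₁ + r₂)/2 = 9.100×10^5 km.
Circular speed at r₁: v₁ = √(μ/r₁) = √(6.356×10^7/1.600×10^6) = 6.303 km/s.
Transfer-orbit speed at r₁ (vis-viva equation): v_a = √[μ(2/r₁ − 1/a_t)] = 3.099 km/s.
First burn Δv₁ = |v_a − v₁| = 3.204 km/s.
Circular speed at r₂: v₂ = √(μ/r₂) = 16.997 km/s.
Transfer-orbit speed at r₂: v_p = √[μ(2/r₂ − 1/a_t)] = 22.538 km/s.
Second burn Δv₂ = |v₂ − v_p| = 5.541 km/s.
Total Δv = Δv₁ + Δv₂ = 8.745 km/s.

Δv = 8.74 km/s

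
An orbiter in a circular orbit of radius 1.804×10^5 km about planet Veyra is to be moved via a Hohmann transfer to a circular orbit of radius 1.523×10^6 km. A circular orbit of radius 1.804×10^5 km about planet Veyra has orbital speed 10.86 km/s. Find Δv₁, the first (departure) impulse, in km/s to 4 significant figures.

From the circular-orbit relation v² = μ/r at r = 1.804×10^5 km: μ = v²r = (10.86)² × 1.804×10^5 = 2.12763×10^7 km³/s².
Semi-major axis of the transfer orbit: a_t = (1.804×10^5 + 1.523×10^6)/2 = 8.517×10^5 km.
Circular speed at r = 1.804×10^5 km: v_c = √(μ/r) = 10.860 km/s.
Vis-viva on the transfer ellipse at r = 1.804×10^5 km gives v_t = √[μ(2/r − 1/a_t)] = 14.522 km/s.
Δv₁ = |v_t − v_c| = |14.522 − 10.860| = 3.662 km/s.

Δv₁ = 3.662 km/s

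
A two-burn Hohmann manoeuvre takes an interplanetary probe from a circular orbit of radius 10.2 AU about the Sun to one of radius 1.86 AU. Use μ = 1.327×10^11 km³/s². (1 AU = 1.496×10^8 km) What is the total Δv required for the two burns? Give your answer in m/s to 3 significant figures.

In km: r₁ = 10.2 × 1.496×10^8 = 1.52592×10^9 km; r₂ = 1.86 × 1.496×10^8 = 2.78256×10^8 km.
Transfer-ellipse semi-major axis a_t = (r₁ + r₂)/2 = (1.52592×10^9 + 2.78256×10^8)/2 = 9.02088×10^8 km.
At r₁ the circular-orbit speed is v₁ = √(μ/r₁) = 9.325 km/s.
Transfer-orbit speed at r₁ (v² = μ(2/r − 1/a)): v_a = √[μ(2/r₁ − 1/a_t)] = 5.179 km/s.
First burn Δv₁ = |v_a − v₁| = 4.146 km/s.
Circular speed at r₂: v₂ = √(μ/r₂) = 21.838 km/s.
Transfer-orbit speed at r₂: v_p = √[μ(2/r₂ − 1/a_t)] = 28.402 km/s.
Second burn Δv₂ = |v₂ − v_p| = 6.564 km/s.
Total Δv = Δv₁ + Δv₂ = 10.71 km/s.

Δv = 10700 m/s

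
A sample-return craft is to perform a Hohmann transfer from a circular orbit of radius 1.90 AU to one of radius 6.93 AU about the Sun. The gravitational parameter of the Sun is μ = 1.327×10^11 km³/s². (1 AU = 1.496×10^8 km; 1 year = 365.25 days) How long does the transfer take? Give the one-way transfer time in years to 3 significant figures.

t = 4.64 years

In km: r₁ = 1.90 × 1.496×10^8 = 2.8424×10^8 km; r₂ = 6.93 × 1.496×10^8 = 1.036728×10^9 km.
Semi-major axis of the transfer orbit: a_t = (2.8424×10^8 + 1.036728×10^9)/2 = 6.60484×10^8 km.
Half the transfer-orbit period gives t = π√(a_t³/μ) = 1.464×10^8 s.
Converting: 1.464×10^8 s ÷ 3.15576×10^7 s/year (365.25 × 86400) = 4.64 years.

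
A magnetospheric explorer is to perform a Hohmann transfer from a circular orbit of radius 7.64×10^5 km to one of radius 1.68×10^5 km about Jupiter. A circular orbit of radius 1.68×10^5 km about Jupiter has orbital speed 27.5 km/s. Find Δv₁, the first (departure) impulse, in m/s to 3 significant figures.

Δv₁ = 5150 m/s

From the circular-orbit relation v² = μ/r at r = 1.68×10^5 km: μ = v²r = (27.5)² × 1.68×10^5 = 1.27050×10^8 km³/s².
The Hohmann ellipse has a_t = (r₁ + r₂)/2 = 4.660×10^5 km.
On the circular orbit at r = 7.640×10^5 km, v_c = √(μ/r) = 12.896 km/s.
Vis-viva on the transfer ellipse at r = 7.640×10^5 km gives v_t = √[μ(2/r − 1/a_t)] = 7.7429 km/s.
Δv₁ = |v_t − v_c| = |7.7429 − 12.896| = 5.153 km/s.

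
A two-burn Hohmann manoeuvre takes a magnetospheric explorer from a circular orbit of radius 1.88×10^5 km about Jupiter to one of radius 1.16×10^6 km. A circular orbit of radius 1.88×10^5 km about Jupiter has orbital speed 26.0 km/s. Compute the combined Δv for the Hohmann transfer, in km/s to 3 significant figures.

Δv = 13.0 km/s

From the circular-orbit relation v² = μ/r at r = 1.88×10^5 km: μ = v²r = (26.0)² × 1.88×10^5 = 1.27088×10^8 km³/s².
Transfer-ellipse semi-major axis a_t = (r₁ + r₂)/2 = (1.880×10^5 + 1.160×10^6)/2 = 6.740×10^5 km.
Circular speed at r₁: v₁ = √(μ/r₁) = √(1.27088×10^8/1.880×10^5) = 26.000 km/s.
Transfer-orbit speed at r₁ (vis-viva): v_p = √[μ(2/r₁ − 1/a_t)] = 34.109 km/s.
First burn Δv₁ = |v_p − v₁| = 8.109 km/s.
At r₂, v₂ = √(μ/r₂) = 10.467 km/s.
Transfer-orbit speed at r₂: v_a = √[μ(2/r₂ − 1/a_t)] = 5.5281 km/s.
Second burn Δv₂ = |v₂ − v_a| = 4.939 km/s.
Δv = Δv₁ + Δv₂ = 8.109 + 4.939 = 13.05 km/s.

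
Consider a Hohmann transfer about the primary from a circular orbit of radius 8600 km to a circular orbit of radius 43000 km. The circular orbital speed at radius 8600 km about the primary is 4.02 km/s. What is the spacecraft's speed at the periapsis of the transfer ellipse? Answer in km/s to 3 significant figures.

v = 5.19 km/s

From the circular-orbit relation v² = μ/r at r = 8600 km: μ = v²r = (4.02)² × 8600 = 1.38979×10^5 km³/s².
Semi-major axis of the transfer orbit: a_t = (8600 + 43000)/2 = 25800 km.
The periapsis of the transfer ellipse is at r = 8600 km.
Vis-viva: v = √[μ(2/r − 1/a_t)] = √[1.38979×10^5 × (2/8600 − 1/25800)] = 5.190 km/s.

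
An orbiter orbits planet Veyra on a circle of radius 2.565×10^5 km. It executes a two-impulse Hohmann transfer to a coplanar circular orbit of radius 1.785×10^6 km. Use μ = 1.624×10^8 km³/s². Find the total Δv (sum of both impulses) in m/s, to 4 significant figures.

Δv = 12870 m/s

Semi-major axis of the transfer orbit: a_t = (2.565×10^5 + 1.785×10^6)/2 = 1.02075×10^6 km.
At r₁ the circular-orbit speed is v₁ = √(μ/r₁) = 25.162 km/s.
On the transfer ellipse at r₁, vis-viva gives v_p = √[μ(2/r₁ − 1/a_t)] = 33.274 km/s.
First burn Δv₁ = |v_p − v₁| = 8.112 km/s.
At r₂, v₂ = √(μ/r₂) = 9.538 km/s.
Transfer-orbit speed at r₂: v_a = √[μ(2/r₂ − 1/a_t)] = 4.781 km/s.
Second burn Δv₂ = |v₂ − v_a| = 4.757 km/s.
Δv = Δv₁ + Δv₂ = 8.112 + 4.757 = 12.87 km/s.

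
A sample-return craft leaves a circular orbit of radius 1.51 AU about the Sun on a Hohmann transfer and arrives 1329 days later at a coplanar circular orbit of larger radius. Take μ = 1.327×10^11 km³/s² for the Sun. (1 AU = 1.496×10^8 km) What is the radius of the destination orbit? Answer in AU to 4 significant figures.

In km: r₁ = 1.51 × 1.496×10^8 = 2.25896×10^8 km.
Transfer time t = 1329 days = 1.148256×10^8 s, and t = π√(a_t³/μ).
So a_t = (μ t²/π²)^(1/3) = (1.327×10^11 × (1.148256×10^8)² / π²)^(1/3) = 5.6176×10^8 km.
Since a_t = (r₁ + r₂)/2, r₂ = 2a_t − r₁ = 2×5.6176×10^8 − 2.25896×10^8 = 8.97624×10^8 km.
In AU: r₂ = 8.97624×10^8 / 1.496×10^8 = 6.000 AU.

r₂ = 6.000 AU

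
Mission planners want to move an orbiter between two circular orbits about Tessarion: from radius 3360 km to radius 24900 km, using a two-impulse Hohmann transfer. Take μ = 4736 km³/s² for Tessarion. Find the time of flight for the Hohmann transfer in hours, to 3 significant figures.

t = 21.3 hours

Transfer-ellipse semi-major axis a_t = (r₁ + r₂)/2 = (3360 + 24900)/2 = 14130 km.
By Kepler's third law the transfer-orbit period is T = 2π√(a_t³/μ), so t = T/2 = 76680 s.
Converting: 76680 s ÷ 3600 s/hour = 21.3 hours.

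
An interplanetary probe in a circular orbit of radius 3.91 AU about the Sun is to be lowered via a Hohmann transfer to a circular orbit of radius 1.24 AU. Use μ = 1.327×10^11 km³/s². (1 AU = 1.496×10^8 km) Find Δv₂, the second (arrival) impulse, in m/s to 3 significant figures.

In km: r₁ = 3.91 × 1.496×10^8 = 5.84936×10^8 km; r₂ = 1.24 × 1.496×10^8 = 1.85504×10^8 km.
Transfer-ellipse semi-major axis a_t = (r₁ + r₂)/2 = (5.84936×10^8 + 1.85504×10^8)/2 = 3.8522×10^8 km.
Circular speed at r = 1.85504×10^8 km: v_c = √(μ/r) = 26.746 km/s.
Vis-viva on the transfer ellipse at r = 1.85504×10^8 km gives v_t = √[μ(2/r − 1/a_t)] = 32.958 km/s.
Δv₂ = |v_t − v_c| = |32.958 − 26.746| = 6.212 km/s.

Δv₂ = 6210 m/s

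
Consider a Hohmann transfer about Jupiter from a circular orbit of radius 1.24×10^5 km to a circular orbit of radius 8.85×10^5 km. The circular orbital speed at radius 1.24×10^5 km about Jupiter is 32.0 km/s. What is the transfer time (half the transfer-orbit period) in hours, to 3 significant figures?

From the circular-orbit relation v² = μ/r at r = 1.24×10^5 km: μ = v²r = (32.0)² × 1.24×10^5 = 1.26976×10^8 km³/s².
Semi-major axis of the transfer orbit: a_t = (1.240×10^5 + 8.850×10^5)/2 = 5.045×10^5 km.
By Kepler's third law the transfer-orbit period is T = 2π√(a_t³/μ), so t = T/2 = 99904 s.
Converting: 99904 s ÷ 3600 s/hour = 27.8 hours.

t = 27.8 hours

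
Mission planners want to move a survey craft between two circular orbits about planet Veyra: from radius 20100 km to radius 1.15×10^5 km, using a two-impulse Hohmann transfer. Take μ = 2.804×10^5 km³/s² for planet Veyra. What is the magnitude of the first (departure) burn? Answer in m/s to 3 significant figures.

Δv₁ = 1140 m/s

Semi-major axis of the transfer orbit: a_t = (20100 + 1.150×10^5)/2 = 67550 km.
Circular speed at r = 20100 km: v_c = √(μ/r) = 3.735 km/s.
Vis-viva on the transfer ellipse at r = 20100 km gives v_t = √[μ(2/r − 1/a_t)] = 4.873 km/s.
Δv₁ = |v_t − v_c| = |4.873 − 3.735| = 1.138 km/s.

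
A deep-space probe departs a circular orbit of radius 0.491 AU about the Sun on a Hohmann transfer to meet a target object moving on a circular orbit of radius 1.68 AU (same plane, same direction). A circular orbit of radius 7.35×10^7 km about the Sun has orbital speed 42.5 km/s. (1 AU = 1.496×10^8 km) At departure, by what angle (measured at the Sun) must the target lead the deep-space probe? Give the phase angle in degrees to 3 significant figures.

From the circular-orbit relation v² = μ/r at r = 7.35×10^7 km: μ = v²r = (42.5)² × 7.35×10^7 = 1.32759×10^11 km³/s².
In km: r₁ = 0.491 × 1.496×10^8 = 7.34536×10^7 km; r₂ = 1.68 × 1.496×10^8 = 2.51328×10^8 km.
Semi-major axis of the transfer orbit: a_t = (7.34536×10^7 + 2.51328×10^8)/2 = 1.623908×10^8 km.
The half-period of the transfer ellipse is t = π√(a_t³/μ) = 1.7843×10^7 s.
The target's mean motion on its circular orbit is ω₂ = √(μ/r₂³) = 9.1447×10^-8 rad/s.
Angle swept by the target during transfer: ω₂·t = 1.6317 rad = 93.49°.
Arrival is 180° from departure on the ellipse, so φ = 180° − 93.49° = 86.5°.

φ = 86.5°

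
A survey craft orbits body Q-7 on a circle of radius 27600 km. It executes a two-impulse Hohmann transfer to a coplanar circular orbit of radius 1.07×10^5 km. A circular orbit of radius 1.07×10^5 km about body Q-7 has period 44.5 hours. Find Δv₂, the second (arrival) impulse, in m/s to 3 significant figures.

Δv₂ = 1510 m/s

From Kepler's third law T² = 4π²r³/μ at r = 1.07×10^5 km, T = 44.5 hours = 44.5 × 3600 s = 1.602×10^5 s: μ = 4π²r³/T² = 1.88446×10^6 km³/s².
Transfer-ellipse semi-major axis a_t = (r₁ + r₂)/2 = (27600 + 1.070×10^5)/2 = 67300 km.
Circular speed at r = 1.070×10^5 km: v_c = √(μ/r) = 4.1966 km/s.
Transfer-orbit speed at the same r (vis-viva, a = a_t): v_t = √[μ(2/r − 1/a_t)] = 2.6875 km/s.
Δv₂ = |v_t − v_c| = |2.6875 − 4.1966| = 1.509 km/s.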